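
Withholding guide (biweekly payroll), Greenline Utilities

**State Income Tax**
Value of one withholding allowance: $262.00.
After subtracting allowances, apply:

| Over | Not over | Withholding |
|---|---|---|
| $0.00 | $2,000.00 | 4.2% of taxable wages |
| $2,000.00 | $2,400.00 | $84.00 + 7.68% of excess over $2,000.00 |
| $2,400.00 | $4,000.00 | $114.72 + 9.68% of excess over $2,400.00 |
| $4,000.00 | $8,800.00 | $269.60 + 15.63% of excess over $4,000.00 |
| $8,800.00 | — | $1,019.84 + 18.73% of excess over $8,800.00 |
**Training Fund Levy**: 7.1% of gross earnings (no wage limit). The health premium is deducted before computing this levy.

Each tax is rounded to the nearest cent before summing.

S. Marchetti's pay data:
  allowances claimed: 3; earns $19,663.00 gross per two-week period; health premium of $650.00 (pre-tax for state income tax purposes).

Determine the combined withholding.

State Income Tax: taxable = $19,663.00 − $650.00 − 3×$262.00 = $18,227.00
  $1,019.84 + 18.73% × ($18,227.00 − $8,800.00) = $1,019.84 + 18.73% × $9,427.00 = $2,785.52
Training Fund Levy: 7.1% × $19,013.00 = $1,349.92
Total: $2,785.52 + $1,349.92 = $4,135.44

$4,135.44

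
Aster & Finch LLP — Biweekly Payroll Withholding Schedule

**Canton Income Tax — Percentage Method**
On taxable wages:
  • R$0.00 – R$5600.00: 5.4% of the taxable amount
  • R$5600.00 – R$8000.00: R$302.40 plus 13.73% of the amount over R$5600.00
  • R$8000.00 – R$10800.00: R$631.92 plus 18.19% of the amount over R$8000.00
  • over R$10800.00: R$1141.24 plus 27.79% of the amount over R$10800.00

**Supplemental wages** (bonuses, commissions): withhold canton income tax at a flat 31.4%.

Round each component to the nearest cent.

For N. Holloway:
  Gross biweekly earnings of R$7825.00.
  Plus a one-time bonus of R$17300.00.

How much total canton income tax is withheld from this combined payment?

R$6040.09

Canton Income Tax: taxable = R$7825.00
  R$302.40 + 13.73% × (R$7825.00 − R$5600.00) = R$302.40 + 13.73% × R$2225.00 = R$607.89
Supplemental (31.4% flat on bonus): 31.4% × R$17300.00 = R$5432.20
Total canton income tax: R$607.89 + R$5432.20 = R$6040.09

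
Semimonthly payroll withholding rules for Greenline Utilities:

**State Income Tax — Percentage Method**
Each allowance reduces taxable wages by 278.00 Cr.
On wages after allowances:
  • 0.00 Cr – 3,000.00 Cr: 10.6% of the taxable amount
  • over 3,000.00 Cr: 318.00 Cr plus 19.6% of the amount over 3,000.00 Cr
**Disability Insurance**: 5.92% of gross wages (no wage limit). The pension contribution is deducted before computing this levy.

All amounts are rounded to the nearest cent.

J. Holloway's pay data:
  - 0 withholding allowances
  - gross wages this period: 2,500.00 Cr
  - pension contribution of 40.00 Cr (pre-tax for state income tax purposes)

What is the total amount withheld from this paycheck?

406.39 Cr

State Income Tax: taxable = 2,500.00 Cr − 40.00 Cr = 2,460.00 Cr
  10.6% × 2,460.00 Cr = 260.76 Cr
Disability Insurance: 5.92% × 2,460.00 Cr = 145.63 Cr
Total: 260.76 Cr + 145.63 Cr = 406.39 Cr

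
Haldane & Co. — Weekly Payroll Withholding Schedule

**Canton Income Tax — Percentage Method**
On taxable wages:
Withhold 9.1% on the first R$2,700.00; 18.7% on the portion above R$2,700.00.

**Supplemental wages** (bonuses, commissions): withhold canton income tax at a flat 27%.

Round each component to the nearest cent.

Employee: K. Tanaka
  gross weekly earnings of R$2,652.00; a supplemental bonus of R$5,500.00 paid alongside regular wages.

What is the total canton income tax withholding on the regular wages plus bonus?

R$1,726.33

Canton Income Tax: taxable = R$2,652.00
  9.1% × R$2,652.00 = R$241.33
Supplemental (27% flat on bonus): 27% × R$5,500.00 = R$1,485.00
Total canton income tax: R$241.33 + R$1,485.00 = R$1,726.33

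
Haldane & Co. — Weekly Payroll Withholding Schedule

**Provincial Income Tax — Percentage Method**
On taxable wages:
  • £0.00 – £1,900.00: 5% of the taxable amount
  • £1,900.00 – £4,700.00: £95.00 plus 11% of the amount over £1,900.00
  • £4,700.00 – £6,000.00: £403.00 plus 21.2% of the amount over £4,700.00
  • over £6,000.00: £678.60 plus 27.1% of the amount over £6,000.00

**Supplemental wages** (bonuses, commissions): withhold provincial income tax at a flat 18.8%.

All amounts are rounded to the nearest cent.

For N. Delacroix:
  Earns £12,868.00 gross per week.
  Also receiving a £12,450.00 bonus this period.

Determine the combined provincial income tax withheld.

£4,880.43

Provincial Income Tax: taxable = £12,868.00
  £678.60 + 27.1% × (£12,868.00 − £6,000.00) = £678.60 + 27.1% × £6,868.00 = £2,539.83
Supplemental (18.8% flat on bonus): 18.8% × £12,450.00 = £2,340.60
Total provincial income tax: £2,539.83 + £2,340.60 = £4,880.43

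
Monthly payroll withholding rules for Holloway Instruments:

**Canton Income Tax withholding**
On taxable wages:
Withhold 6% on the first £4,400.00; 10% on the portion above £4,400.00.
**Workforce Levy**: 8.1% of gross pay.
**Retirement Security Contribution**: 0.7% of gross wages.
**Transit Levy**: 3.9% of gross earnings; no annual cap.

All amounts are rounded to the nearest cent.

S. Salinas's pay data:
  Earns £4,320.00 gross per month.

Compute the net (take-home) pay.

Canton Income Tax: taxable = £4,320.00
  6% × £4,320.00 = £259.20
Workforce Levy: 8.1% × £4,320.00 = £349.92
Retirement Security Contribution: 0.7% × £4,320.00 = £30.24
Transit Levy: 3.9% × £4,320.00 = £168.48
Total withheld: £259.20 + £349.92 + £30.24 + £168.48 = £807.84
Net pay: £4,320.00 − £807.84 = £3,512.16

£3,512.16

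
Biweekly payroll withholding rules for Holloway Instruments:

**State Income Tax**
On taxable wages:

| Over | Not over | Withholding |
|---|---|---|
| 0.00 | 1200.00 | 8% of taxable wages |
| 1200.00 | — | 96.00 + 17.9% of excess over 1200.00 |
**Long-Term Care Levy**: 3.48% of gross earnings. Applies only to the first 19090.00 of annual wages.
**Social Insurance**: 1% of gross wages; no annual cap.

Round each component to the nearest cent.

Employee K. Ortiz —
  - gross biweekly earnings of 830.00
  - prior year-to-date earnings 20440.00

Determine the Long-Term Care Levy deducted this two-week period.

Long-Term Care Levy: YTD 20440.00 ≥ cap 19090.00 → 0.00

0.00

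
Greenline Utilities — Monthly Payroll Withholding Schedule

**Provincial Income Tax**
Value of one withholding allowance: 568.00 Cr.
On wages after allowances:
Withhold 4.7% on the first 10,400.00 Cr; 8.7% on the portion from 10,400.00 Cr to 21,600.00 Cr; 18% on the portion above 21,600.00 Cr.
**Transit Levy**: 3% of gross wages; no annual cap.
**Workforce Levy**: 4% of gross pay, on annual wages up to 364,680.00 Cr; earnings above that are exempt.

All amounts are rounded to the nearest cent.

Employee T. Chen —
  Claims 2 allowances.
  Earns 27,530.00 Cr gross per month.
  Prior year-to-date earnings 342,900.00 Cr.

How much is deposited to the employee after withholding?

Provincial Income Tax: taxable = 27,530.00 Cr − 2×568.00 Cr = 26,394.00 Cr
  1,463.20 Cr + 18% × (26,394.00 Cr − 21,600.00 Cr) = 1,463.20 Cr + 18% × 4,794.00 Cr = 2,326.12 Cr
Transit Levy: 3% × 27,530.00 Cr = 825.90 Cr
Workforce Levy: cap 364,680.00 Cr − YTD 342,900.00 Cr = 21,780.00 Cr subject; 4% × 21,780.00 Cr = 871.20 Cr
Total withheld: 2,326.12 Cr + 825.90 Cr + 871.20 Cr = 4,023.22 Cr
Net pay: 27,530.00 Cr − 4,023.22 Cr = 23,506.78 Cr

23,506.78 Cr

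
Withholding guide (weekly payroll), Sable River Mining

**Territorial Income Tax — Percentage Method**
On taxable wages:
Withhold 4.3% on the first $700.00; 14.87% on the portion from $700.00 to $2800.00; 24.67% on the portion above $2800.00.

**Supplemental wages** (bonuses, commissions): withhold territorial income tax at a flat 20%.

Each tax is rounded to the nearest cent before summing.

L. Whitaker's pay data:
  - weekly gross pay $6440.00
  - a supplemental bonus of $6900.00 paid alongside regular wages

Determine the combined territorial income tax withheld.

$2620.36

Territorial Income Tax: taxable = $6440.00
  $342.37 + 24.67% × ($6440.00 − $2800.00) = $342.37 + 24.67% × $3640.00 = $1240.36
Supplemental (20% flat on bonus): 20% × $6900.00 = $1380.00
Total territorial income tax: $1240.36 + $1380.00 = $2620.36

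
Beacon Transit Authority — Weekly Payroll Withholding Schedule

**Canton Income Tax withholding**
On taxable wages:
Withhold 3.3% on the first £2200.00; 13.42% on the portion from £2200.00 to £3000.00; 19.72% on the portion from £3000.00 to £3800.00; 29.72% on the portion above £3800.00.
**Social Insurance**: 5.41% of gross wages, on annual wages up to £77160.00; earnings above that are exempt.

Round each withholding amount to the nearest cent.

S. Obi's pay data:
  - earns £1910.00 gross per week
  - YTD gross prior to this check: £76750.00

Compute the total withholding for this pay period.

Canton Income Tax: taxable = £1910.00
  3.3% × £1910.00 = £63.03
Social Insurance: cap £77160.00 − YTD £76750.00 = £410.00 subject; 5.41% × £410.00 = £22.18
Total: £63.03 + £22.18 = £85.21

£85.21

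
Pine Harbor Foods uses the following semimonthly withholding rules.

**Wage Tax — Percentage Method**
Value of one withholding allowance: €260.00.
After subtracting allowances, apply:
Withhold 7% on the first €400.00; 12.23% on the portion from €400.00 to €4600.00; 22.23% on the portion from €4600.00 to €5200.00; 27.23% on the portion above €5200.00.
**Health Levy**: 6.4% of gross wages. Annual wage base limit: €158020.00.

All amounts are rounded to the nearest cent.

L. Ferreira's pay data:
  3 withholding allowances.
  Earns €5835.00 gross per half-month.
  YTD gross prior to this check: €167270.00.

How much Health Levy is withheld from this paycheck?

Health Levy: YTD €167270.00 ≥ cap €158020.00 → €0.00

€0.00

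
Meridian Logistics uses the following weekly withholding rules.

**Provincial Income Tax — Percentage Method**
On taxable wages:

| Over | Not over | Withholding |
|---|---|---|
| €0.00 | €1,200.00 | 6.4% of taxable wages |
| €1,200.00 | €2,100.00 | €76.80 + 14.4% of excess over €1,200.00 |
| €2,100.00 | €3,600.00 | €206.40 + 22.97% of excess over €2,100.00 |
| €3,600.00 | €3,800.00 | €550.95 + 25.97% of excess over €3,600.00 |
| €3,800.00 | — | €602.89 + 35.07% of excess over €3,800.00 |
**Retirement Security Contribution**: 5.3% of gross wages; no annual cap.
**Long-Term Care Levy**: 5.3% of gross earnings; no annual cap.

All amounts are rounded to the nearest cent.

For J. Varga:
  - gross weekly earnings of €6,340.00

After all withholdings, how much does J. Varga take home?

Provincial Income Tax: taxable = €6,340.00
  €602.89 + 35.07% × (€6,340.00 − €3,800.00) = €602.89 + 35.07% × €2,540.00 = €1,493.67
Retirement Security Contribution: 5.3% × €6,340.00 = €336.02
Long-Term Care Levy: 5.3% × €6,340.00 = €336.02
Total withheld: €1,493.67 + €336.02 + €336.02 = €2,165.71
Net pay: €6,340.00 − €2,165.71 = €4,174.29

€4,174.29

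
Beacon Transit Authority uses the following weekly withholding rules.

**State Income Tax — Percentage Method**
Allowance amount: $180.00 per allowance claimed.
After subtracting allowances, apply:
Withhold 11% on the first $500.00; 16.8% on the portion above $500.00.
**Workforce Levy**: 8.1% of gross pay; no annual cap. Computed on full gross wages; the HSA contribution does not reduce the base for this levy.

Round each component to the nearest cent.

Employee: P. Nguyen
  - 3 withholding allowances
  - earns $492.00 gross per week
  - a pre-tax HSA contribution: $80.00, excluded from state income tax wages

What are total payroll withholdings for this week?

$39.85

State Income Tax: taxable = $492.00 − $80.00 − 3×$180.00 = $-128.00
  Taxable ≤ 0 → $0.00
Workforce Levy: 8.1% × $492.00 = $39.85
Total: $0.00 + $39.85 = $39.85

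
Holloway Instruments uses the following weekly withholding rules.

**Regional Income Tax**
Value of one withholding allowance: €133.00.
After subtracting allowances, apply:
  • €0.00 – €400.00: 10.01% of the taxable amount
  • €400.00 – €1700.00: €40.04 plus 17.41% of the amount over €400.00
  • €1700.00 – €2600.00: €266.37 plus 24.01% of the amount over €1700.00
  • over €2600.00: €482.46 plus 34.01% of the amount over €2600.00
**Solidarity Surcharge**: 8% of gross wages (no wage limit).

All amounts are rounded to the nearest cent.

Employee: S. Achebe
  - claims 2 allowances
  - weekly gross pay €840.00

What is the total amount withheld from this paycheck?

€137.53

Regional Income Tax: taxable = €840.00 − 2×€133.00 = €574.00
  €40.04 + 17.41% × (€574.00 − €400.00) = €40.04 + 17.41% × €174.00 = €70.33
Solidarity Surcharge: 8% × €840.00 = €67.20
Total: €70.33 + €67.20 = €137.53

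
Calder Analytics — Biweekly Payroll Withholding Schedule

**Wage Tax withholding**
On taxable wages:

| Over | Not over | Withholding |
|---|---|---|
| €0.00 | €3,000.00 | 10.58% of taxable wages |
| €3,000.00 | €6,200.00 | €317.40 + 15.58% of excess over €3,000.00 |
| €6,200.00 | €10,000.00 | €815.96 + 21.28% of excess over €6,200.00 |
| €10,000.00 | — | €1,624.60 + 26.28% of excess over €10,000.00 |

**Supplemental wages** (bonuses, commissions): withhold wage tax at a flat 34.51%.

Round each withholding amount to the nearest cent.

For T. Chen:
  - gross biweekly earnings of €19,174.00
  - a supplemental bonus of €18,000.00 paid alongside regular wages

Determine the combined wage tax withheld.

€10,247.33

Wage Tax: taxable = €19,174.00
  €1,624.60 + 26.28% × (€19,174.00 − €10,000.00) = €1,624.60 + 26.28% × €9,174.00 = €4,035.53
Supplemental (34.51% flat on bonus): 34.51% × €18,000.00 = €6,211.80
Total wage tax: €4,035.53 + €6,211.80 = €10,247.33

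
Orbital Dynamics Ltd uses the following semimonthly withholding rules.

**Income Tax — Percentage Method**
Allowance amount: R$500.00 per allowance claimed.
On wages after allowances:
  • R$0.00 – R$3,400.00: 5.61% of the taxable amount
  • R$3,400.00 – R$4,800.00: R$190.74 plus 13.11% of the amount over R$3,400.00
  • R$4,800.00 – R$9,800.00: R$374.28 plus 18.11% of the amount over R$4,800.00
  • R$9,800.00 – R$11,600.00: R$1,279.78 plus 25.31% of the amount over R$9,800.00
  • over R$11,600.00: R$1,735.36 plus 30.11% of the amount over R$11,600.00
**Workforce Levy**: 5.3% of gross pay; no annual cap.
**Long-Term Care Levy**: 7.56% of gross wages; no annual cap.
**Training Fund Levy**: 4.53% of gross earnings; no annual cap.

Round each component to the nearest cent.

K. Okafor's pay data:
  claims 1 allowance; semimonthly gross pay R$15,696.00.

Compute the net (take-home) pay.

Income Tax: taxable = R$15,696.00 − 1×R$500.00 = R$15,196.00
  R$1,735.36 + 30.11% × (R$15,196.00 − R$11,600.00) = R$1,735.36 + 30.11% × R$3,596.00 = R$2,818.12
Workforce Levy: 5.3% × R$15,696.00 = R$831.89
Long-Term Care Levy: 7.56% × R$15,696.00 = R$1,186.62
Training Fund Levy: 4.53% × R$15,696.00 = R$711.03
Total withheld: R$2,818.12 + R$831.89 + R$1,186.62 + R$711.03 = R$5,547.66
Net pay: R$15,696.00 − R$5,547.66 = R$10,148.34

R$10,148.34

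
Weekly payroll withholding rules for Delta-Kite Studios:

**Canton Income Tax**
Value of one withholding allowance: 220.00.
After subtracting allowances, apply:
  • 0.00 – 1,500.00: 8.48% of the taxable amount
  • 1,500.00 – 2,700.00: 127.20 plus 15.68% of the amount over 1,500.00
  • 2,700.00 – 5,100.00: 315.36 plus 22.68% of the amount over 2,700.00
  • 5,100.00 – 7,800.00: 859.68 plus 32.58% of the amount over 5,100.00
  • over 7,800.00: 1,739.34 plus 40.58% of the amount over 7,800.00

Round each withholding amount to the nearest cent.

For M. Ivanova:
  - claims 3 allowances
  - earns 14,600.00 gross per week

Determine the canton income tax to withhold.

4,230.95

Canton Income Tax: taxable = 14,600.00 − 3×220.00 = 13,940.00
  1,739.34 + 40.58% × (13,940.00 − 7,800.00) = 1,739.34 + 40.58% × 6,140.00 = 4,230.95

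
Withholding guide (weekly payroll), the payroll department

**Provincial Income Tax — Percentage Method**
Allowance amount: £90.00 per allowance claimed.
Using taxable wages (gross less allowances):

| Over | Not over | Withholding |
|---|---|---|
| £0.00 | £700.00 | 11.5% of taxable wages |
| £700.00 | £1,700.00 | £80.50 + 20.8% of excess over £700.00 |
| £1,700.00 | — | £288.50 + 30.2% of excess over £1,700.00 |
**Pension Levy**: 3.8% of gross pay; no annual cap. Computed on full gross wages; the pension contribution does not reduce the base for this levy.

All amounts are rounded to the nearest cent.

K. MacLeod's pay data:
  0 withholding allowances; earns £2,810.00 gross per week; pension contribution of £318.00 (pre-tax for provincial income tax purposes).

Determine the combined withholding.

Provincial Income Tax: taxable = £2,810.00 − £318.00 = £2,492.00
  £288.50 + 30.2% × (£2,492.00 − £1,700.00) = £288.50 + 30.2% × £792.00 = £527.68
Pension Levy: 3.8% × £2,810.00 = £106.78
Total: £527.68 + £106.78 = £634.46

£634.46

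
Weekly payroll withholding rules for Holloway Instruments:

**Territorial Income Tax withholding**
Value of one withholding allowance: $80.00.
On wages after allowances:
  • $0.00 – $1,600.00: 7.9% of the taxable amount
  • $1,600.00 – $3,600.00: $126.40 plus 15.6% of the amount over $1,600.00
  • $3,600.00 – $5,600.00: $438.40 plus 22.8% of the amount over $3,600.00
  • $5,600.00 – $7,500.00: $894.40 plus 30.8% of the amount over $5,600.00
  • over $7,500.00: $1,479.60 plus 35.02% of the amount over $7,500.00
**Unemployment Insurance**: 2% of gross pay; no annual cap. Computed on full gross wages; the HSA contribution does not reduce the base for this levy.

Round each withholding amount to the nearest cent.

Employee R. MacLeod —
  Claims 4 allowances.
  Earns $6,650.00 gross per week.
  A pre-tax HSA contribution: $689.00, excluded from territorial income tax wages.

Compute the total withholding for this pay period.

$1,040.03

Territorial Income Tax: taxable = $6,650.00 − $689.00 − 4×$80.00 = $5,641.00
  $894.40 + 30.8% × ($5,641.00 − $5,600.00) = $894.40 + 30.8% × $41.00 = $907.03
Unemployment Insurance: 2% × $6,650.00 = $133.00
Total: $907.03 + $133.00 = $1,040.03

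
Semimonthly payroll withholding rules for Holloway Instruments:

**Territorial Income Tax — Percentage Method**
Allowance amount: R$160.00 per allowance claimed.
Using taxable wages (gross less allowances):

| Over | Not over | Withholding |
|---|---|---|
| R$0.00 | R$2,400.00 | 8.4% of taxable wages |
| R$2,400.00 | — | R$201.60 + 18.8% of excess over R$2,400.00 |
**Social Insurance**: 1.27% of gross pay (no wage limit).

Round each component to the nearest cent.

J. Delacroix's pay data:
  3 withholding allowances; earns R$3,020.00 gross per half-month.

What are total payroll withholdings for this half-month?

R$266.27

Territorial Income Tax: taxable = R$3,020.00 − 3×R$160.00 = R$2,540.00
  R$201.60 + 18.8% × (R$2,540.00 − R$2,400.00) = R$201.60 + 18.8% × R$140.00 = R$227.92
Social Insurance: 1.27% × R$3,020.00 = R$38.35
Total: R$227.92 + R$38.35 = R$266.27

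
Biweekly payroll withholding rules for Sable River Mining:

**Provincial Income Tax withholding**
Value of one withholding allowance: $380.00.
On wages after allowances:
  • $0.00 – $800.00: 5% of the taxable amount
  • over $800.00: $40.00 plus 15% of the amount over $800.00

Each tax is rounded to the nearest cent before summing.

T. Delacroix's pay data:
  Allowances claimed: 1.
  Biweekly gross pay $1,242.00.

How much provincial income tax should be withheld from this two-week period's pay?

Provincial Income Tax: taxable = $1,242.00 − 1×$380.00 = $862.00
  $40.00 + 15% × ($862.00 − $800.00) = $40.00 + 15% × $62.00 = $49.30

$49.30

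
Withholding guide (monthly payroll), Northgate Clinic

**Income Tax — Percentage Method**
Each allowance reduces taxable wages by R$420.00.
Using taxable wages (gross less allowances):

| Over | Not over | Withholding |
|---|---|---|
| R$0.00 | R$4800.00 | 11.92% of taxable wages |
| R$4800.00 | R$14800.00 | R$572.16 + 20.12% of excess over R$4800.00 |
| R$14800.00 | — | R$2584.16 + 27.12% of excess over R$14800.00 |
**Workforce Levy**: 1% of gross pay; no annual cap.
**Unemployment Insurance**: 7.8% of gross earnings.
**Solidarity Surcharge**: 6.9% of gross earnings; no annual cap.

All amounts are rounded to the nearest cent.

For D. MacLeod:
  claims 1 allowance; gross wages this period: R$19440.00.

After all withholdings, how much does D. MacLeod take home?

Income Tax: taxable = R$19440.00 − 1×R$420.00 = R$19020.00
  R$2584.16 + 27.12% × (R$19020.00 − R$14800.00) = R$2584.16 + 27.12% × R$4220.00 = R$3728.62
Workforce Levy: 1% × R$19440.00 = R$194.40
Unemployment Insurance: 7.8% × R$19440.00 = R$1516.32
Solidarity Surcharge: 6.9% × R$19440.00 = R$1341.36
Total withheld: R$3728.62 + R$194.40 + R$1516.32 + R$1341.36 = R$6780.70
Net pay: R$19440.00 − R$6780.70 = R$12659.30

R$12659.30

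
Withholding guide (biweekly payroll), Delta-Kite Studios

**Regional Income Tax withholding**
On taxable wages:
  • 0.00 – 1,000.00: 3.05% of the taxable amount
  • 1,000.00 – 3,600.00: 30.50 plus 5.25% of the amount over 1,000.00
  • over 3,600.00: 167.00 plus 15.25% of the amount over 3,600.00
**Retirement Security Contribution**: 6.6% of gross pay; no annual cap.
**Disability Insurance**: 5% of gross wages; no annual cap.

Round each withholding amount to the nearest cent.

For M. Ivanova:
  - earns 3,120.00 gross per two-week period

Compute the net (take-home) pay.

Regional Income Tax: taxable = 3,120.00
  30.50 + 5.25% × (3,120.00 − 1,000.00) = 30.50 + 5.25% × 2,120.00 = 141.80
Retirement Security Contribution: 6.6% × 3,120.00 = 205.92
Disability Insurance: 5% × 3,120.00 = 156.00
Total withheld: 141.80 + 205.92 + 156.00 = 503.72
Net pay: 3,120.00 − 503.72 = 2,616.28

2,616.28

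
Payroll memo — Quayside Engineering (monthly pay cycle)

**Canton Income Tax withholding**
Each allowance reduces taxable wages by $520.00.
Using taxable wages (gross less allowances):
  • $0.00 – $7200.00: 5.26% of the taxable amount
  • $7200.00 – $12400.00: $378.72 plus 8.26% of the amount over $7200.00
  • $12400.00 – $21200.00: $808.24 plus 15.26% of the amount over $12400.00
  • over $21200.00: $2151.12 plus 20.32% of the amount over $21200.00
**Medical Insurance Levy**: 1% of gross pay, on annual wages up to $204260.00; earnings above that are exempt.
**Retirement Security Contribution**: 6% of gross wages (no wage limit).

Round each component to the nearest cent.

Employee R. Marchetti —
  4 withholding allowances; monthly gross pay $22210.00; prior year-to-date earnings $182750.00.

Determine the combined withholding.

Canton Income Tax: taxable = $22210.00 − 4×$520.00 = $20130.00
  $808.24 + 15.26% × ($20130.00 − $12400.00) = $808.24 + 15.26% × $7730.00 = $1987.84
Medical Insurance Levy: cap $204260.00 − YTD $182750.00 = $21510.00 subject; 1% × $21510.00 = $215.10
Retirement Security Contribution: 6% × $22210.00 = $1332.60
Total: $1987.84 + $215.10 + $1332.60 = $3535.54

$3535.54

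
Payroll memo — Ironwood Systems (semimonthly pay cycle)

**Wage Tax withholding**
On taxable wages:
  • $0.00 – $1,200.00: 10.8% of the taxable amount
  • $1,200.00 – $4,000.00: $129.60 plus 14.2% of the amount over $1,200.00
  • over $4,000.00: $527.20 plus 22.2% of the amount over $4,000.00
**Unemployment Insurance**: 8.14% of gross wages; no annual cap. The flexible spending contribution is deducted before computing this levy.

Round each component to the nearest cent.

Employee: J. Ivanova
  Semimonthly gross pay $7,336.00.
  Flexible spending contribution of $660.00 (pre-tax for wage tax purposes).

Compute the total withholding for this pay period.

Wage Tax: taxable = $7,336.00 − $660.00 = $6,676.00
  $527.20 + 22.2% × ($6,676.00 − $4,000.00) = $527.20 + 22.2% × $2,676.00 = $1,121.27
Unemployment Insurance: 8.14% × $6,676.00 = $543.43
Total: $1,121.27 + $543.43 = $1,664.70

$1,664.70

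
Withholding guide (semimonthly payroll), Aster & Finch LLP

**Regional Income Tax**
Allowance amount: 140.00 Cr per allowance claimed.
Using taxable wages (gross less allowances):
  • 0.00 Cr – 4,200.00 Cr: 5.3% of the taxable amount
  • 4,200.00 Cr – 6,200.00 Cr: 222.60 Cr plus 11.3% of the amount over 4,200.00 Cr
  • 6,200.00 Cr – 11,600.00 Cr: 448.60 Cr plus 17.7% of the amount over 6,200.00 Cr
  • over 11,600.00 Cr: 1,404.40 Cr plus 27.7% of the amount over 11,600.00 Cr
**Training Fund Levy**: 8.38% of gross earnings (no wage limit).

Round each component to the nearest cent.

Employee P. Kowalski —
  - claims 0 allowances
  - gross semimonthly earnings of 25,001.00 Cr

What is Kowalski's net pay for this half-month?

Regional Income Tax: taxable = 25,001.00 Cr
  1,404.40 Cr + 27.7% × (25,001.00 Cr − 11,600.00 Cr) = 1,404.40 Cr + 27.7% × 13,401.00 Cr = 5,116.48 Cr
Training Fund Levy: 8.38% × 25,001.00 Cr = 2,095.08 Cr
Total withheld: 5,116.48 Cr + 2,095.08 Cr = 7,211.56 Cr
Net pay: 25,001.00 Cr − 7,211.56 Cr = 17,789.44 Cr

17,789.44 Cr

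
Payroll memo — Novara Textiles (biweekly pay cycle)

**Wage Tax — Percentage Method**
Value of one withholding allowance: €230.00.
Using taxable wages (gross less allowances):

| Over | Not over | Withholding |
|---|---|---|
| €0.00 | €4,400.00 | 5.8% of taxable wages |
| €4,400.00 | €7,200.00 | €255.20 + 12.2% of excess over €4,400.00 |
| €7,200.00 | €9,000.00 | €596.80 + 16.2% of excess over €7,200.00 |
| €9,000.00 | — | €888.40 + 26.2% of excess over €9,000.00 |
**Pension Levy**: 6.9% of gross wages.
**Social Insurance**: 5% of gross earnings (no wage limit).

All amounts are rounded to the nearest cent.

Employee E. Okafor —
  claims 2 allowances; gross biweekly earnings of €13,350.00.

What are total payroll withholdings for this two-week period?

Wage Tax: taxable = €13,350.00 − 2×€230.00 = €12,890.00
  €888.40 + 26.2% × (€12,890.00 − €9,000.00) = €888.40 + 26.2% × €3,890.00 = €1,907.58
Pension Levy: 6.9% × €13,350.00 = €921.15
Social Insurance: 5% × €13,350.00 = €667.50
Total: €1,907.58 + €921.15 + €667.50 = €3,496.23

€3,496.23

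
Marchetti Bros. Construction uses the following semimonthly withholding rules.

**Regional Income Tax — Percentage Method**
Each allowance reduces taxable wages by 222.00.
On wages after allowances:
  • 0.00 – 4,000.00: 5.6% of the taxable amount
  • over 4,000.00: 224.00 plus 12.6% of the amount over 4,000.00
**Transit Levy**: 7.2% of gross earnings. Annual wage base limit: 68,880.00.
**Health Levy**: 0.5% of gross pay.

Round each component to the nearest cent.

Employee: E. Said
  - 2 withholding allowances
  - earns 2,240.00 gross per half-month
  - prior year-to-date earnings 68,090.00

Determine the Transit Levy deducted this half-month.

Transit Levy: cap 68,880.00 − YTD 68,090.00 = 790.00 subject; 7.2% × 790.00 = 56.88

56.88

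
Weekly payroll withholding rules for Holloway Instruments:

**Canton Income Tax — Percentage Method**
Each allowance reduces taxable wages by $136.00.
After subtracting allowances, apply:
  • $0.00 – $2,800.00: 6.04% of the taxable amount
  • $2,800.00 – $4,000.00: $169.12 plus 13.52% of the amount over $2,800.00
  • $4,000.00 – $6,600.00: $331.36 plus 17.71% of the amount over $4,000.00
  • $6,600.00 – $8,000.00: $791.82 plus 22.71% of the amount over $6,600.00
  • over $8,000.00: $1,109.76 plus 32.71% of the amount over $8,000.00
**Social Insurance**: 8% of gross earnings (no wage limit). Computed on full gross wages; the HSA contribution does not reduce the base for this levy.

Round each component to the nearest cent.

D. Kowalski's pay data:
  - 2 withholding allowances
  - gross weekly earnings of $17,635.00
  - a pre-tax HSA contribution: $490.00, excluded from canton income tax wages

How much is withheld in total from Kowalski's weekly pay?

Canton Income Tax: taxable = $17,635.00 − $490.00 − 2×$136.00 = $16,873.00
  $1,109.76 + 32.71% × ($16,873.00 − $8,000.00) = $1,109.76 + 32.71% × $8,873.00 = $4,012.12
Social Insurance: 8% × $17,635.00 = $1,410.80
Total: $4,012.12 + $1,410.80 = $5,422.92

$5,422.92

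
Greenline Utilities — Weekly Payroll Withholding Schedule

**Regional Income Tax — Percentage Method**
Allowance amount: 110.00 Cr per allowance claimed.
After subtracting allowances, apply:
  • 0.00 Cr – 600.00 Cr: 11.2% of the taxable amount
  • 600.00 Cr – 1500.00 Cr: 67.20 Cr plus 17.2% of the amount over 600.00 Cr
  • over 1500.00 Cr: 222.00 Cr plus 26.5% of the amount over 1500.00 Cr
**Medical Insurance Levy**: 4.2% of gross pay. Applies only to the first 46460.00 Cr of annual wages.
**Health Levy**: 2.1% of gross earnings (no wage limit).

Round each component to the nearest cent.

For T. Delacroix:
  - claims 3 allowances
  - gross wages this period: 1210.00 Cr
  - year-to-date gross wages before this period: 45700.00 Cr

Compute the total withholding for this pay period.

Regional Income Tax: taxable = 1210.00 Cr − 3×110.00 Cr = 880.00 Cr
  67.20 Cr + 17.2% × (880.00 Cr − 600.00 Cr) = 67.20 Cr + 17.2% × 280.00 Cr = 115.36 Cr
Medical Insurance Levy: cap 46460.00 Cr − YTD 45700.00 Cr = 760.00 Cr subject; 4.2% × 760.00 Cr = 31.92 Cr
Health Levy: 2.1% × 1210.00 Cr = 25.41 Cr
Total: 115.36 Cr + 31.92 Cr + 25.41 Cr = 172.69 Cr

172.69 Cr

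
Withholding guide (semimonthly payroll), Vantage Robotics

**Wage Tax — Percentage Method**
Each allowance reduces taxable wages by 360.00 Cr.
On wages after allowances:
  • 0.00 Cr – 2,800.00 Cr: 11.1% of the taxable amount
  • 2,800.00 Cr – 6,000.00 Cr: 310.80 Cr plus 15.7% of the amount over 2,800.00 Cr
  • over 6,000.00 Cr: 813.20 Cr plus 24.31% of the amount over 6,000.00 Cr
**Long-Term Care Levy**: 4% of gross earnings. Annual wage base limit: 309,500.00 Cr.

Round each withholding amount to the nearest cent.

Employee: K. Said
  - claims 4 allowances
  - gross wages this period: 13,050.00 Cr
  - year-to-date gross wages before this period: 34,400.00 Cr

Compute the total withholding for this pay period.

Wage Tax: taxable = 13,050.00 Cr − 4×360.00 Cr = 11,610.00 Cr
  813.20 Cr + 24.31% × (11,610.00 Cr − 6,000.00 Cr) = 813.20 Cr + 24.31% × 5,610.00 Cr = 2,176.99 Cr
Long-Term Care Levy: 4% × 13,050.00 Cr = 522.00 Cr
Total: 2,176.99 Cr + 522.00 Cr = 2,698.99 Cr

2,698.99 Cr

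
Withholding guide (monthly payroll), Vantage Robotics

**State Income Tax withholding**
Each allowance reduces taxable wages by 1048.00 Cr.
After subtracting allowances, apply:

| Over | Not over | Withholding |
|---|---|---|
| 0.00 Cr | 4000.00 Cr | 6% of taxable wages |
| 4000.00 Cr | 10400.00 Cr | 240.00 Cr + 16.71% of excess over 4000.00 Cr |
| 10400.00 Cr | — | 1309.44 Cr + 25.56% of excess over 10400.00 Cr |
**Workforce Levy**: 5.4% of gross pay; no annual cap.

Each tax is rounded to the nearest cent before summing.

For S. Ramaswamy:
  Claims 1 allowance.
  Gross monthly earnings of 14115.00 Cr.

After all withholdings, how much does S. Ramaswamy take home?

11361.66 Cr

State Income Tax: taxable = 14115.00 Cr − 1×1048.00 Cr = 13067.00 Cr
  1309.44 Cr + 25.56% × (13067.00 Cr − 10400.00 Cr) = 1309.44 Cr + 25.56% × 2667.00 Cr = 1991.13 Cr
Workforce Levy: 5.4% × 14115.00 Cr = 762.21 Cr
Total withheld: 1991.13 Cr + 762.21 Cr = 2753.34 Cr
Net pay: 14115.00 Cr − 2753.34 Cr = 11361.66 Cr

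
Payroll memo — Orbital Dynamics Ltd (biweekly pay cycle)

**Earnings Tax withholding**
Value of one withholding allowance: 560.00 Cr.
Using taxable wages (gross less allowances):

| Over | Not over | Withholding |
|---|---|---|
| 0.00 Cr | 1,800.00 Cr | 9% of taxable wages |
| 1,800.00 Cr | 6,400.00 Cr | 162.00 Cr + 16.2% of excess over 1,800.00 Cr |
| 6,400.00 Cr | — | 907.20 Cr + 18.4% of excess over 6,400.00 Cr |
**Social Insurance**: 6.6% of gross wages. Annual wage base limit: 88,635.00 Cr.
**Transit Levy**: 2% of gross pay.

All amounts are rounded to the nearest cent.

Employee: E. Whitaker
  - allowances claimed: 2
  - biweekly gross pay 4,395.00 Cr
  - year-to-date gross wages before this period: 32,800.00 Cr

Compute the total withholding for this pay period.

Earnings Tax: taxable = 4,395.00 Cr − 2×560.00 Cr = 3,275.00 Cr
  162.00 Cr + 16.2% × (3,275.00 Cr − 1,800.00 Cr) = 162.00 Cr + 16.2% × 1,475.00 Cr = 400.95 Cr
Social Insurance: 6.6% × 4,395.00 Cr = 290.07 Cr
Transit Levy: 2% × 4,395.00 Cr = 87.90 Cr
Total: 400.95 Cr + 290.07 Cr + 87.90 Cr = 778.92 Cr

778.92 Cr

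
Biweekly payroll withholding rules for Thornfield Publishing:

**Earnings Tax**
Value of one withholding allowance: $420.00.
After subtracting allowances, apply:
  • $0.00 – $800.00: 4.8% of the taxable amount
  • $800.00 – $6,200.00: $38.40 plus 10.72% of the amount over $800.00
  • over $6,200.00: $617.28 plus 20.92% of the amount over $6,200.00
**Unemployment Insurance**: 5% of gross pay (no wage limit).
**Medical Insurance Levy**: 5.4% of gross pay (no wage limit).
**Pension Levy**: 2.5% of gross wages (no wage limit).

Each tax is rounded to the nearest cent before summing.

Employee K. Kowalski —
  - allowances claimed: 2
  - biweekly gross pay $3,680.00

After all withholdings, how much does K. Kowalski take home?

$2,948.19

Earnings Tax: taxable = $3,680.00 − 2×$420.00 = $2,840.00
  $38.40 + 10.72% × ($2,840.00 − $800.00) = $38.40 + 10.72% × $2,040.00 = $257.09
Unemployment Insurance: 5% × $3,680.00 = $184.00
Medical Insurance Levy: 5.4% × $3,680.00 = $198.72
Pension Levy: 2.5% × $3,680.00 = $92.00
Total withheld: $257.09 + $184.00 + $198.72 + $92.00 = $731.81
Net pay: $3,680.00 − $731.81 = $2,948.19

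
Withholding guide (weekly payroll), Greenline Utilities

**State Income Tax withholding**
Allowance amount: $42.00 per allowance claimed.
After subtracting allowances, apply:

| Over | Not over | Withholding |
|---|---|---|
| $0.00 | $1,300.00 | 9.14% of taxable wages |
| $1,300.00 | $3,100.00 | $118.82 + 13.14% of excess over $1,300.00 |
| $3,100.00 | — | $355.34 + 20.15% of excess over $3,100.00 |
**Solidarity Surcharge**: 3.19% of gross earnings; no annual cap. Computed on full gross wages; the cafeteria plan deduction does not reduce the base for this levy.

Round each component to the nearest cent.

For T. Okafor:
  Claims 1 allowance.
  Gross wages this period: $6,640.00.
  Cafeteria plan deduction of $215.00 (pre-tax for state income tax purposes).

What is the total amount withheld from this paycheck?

$1,228.68

State Income Tax: taxable = $6,640.00 − $215.00 − 1×$42.00 = $6,383.00
  $355.34 + 20.15% × ($6,383.00 − $3,100.00) = $355.34 + 20.15% × $3,283.00 = $1,016.86
Solidarity Surcharge: 3.19% × $6,640.00 = $211.82
Total: $1,016.86 + $211.82 = $1,228.68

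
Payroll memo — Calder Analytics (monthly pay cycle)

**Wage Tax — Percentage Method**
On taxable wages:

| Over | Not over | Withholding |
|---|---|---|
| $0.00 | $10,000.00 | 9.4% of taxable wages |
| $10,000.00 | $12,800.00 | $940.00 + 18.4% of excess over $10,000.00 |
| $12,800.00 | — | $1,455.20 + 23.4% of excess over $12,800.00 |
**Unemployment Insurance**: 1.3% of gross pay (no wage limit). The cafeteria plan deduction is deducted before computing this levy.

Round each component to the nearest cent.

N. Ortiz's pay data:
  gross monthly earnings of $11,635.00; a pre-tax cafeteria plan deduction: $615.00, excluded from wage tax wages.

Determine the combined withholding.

$1,270.94

Wage Tax: taxable = $11,635.00 − $615.00 = $11,020.00
  $940.00 + 18.4% × ($11,020.00 − $10,000.00) = $940.00 + 18.4% × $1,020.00 = $1,127.68
Unemployment Insurance: 1.3% × $11,020.00 = $143.26
Total: $1,127.68 + $143.26 = $1,270.94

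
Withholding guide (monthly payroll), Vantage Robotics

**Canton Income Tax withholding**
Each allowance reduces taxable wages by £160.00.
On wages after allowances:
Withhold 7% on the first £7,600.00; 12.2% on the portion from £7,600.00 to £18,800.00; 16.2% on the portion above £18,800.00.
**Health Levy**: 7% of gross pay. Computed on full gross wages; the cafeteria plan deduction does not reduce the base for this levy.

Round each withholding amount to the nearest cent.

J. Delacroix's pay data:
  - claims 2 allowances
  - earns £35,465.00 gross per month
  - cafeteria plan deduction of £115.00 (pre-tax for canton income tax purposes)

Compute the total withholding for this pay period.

£7,010.21

Canton Income Tax: taxable = £35,465.00 − £115.00 − 2×£160.00 = £35,030.00
  £1,898.40 + 16.2% × (£35,030.00 − £18,800.00) = £1,898.40 + 16.2% × £16,230.00 = £4,527.66
Health Levy: 7% × £35,465.00 = £2,482.55
Total: £4,527.66 + £2,482.55 = £7,010.21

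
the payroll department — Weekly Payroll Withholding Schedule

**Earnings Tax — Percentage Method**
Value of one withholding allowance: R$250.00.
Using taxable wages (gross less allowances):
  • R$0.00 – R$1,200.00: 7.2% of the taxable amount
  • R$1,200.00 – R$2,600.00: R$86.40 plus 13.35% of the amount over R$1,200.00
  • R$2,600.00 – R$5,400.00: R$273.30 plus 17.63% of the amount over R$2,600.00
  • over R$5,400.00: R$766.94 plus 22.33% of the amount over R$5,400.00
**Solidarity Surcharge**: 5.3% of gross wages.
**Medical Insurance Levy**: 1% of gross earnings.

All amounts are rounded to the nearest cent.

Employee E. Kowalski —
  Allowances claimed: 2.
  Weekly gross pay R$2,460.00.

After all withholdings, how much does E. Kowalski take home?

R$2,117.16

Earnings Tax: taxable = R$2,460.00 − 2×R$250.00 = R$1,960.00
  R$86.40 + 13.35% × (R$1,960.00 − R$1,200.00) = R$86.40 + 13.35% × R$760.00 = R$187.86
Solidarity Surcharge: 5.3% × R$2,460.00 = R$130.38
Medical Insurance Levy: 1% × R$2,460.00 = R$24.60
Total withheld: R$187.86 + R$130.38 + R$24.60 = R$342.84
Net pay: R$2,460.00 − R$342.84 = R$2,117.16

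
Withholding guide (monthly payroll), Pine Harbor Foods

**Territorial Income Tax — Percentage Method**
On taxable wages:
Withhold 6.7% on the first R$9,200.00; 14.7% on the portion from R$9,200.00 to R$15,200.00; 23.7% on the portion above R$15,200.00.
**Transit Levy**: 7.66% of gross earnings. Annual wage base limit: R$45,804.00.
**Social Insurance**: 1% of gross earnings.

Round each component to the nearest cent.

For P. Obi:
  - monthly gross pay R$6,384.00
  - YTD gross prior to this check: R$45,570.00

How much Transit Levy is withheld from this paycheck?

R$17.92

Transit Levy: cap R$45,804.00 − YTD R$45,570.00 = R$234.00 subject; 7.66% × R$234.00 = R$17.92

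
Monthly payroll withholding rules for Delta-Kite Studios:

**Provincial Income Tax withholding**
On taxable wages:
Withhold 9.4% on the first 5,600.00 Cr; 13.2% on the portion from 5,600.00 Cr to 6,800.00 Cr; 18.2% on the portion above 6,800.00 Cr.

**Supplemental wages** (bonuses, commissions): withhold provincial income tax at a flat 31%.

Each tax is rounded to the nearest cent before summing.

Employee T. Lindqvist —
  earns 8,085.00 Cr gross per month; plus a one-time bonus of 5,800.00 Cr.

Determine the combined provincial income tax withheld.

Provincial Income Tax: taxable = 8,085.00 Cr
  684.80 Cr + 18.2% × (8,085.00 Cr − 6,800.00 Cr) = 684.80 Cr + 18.2% × 1,285.00 Cr = 918.67 Cr
Supplemental (31% flat on bonus): 31% × 5,800.00 Cr = 1,798.00 Cr
Total provincial income tax: 918.67 Cr + 1,798.00 Cr = 2,716.67 Cr

2,716.67 Cr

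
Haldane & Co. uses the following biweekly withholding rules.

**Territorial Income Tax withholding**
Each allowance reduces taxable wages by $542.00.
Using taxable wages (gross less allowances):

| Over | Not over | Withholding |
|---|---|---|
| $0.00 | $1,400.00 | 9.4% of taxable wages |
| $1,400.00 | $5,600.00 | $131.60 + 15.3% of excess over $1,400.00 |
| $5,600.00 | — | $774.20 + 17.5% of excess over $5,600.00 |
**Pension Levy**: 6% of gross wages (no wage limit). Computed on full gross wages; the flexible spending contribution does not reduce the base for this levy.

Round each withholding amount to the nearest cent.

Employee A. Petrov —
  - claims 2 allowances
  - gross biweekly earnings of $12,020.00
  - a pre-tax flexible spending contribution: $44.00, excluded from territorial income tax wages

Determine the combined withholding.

$2,421.50

Territorial Income Tax: taxable = $12,020.00 − $44.00 − 2×$542.00 = $10,892.00
  $774.20 + 17.5% × ($10,892.00 − $5,600.00) = $774.20 + 17.5% × $5,292.00 = $1,700.30
Pension Levy: 6% × $12,020.00 = $721.20
Total: $1,700.30 + $721.20 = $2,421.50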